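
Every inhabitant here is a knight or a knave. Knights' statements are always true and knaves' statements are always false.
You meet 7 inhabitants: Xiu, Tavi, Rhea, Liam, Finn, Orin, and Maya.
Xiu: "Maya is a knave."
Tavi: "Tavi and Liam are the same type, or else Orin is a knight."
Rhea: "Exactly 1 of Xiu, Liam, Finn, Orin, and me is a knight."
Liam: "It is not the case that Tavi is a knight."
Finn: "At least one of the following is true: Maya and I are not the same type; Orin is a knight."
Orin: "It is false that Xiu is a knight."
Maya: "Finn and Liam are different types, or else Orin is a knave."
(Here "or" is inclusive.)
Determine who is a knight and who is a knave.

Knights: Tavi, Finn, Orin, and Maya. Knaves: Xiu, Rhea, and Liam.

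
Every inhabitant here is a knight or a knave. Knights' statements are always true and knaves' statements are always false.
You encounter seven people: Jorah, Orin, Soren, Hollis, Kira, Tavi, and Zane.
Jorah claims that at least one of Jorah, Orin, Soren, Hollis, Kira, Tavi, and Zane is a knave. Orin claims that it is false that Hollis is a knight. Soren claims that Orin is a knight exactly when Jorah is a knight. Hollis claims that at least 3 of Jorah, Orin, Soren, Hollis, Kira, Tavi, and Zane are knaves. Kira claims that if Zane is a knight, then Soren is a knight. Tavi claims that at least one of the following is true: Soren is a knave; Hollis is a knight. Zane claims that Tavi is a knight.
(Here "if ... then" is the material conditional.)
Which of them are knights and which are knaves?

As a knight, Jorah's statement "at least one of Jorah, Orin, Soren, Hollis, Kira, Tavi, and Zane is a knave" should be true; it is.
Orin is a knave, and the claim "it is false that Hollis is a knight" is indeed false.
Soren (knave): "Orin is a knight exactly when Jorah is a knight" — false. ✓
Since Hollis is a knight, "at least 3 of Jorah, Orin, Soren, Hollis, Kira, Tavi, and Zane are knaves" needs to be true, which holds.
As a knave, Kira's statement "if Zane is a knight, then Soren is a knight" should be false; it is.
Tavi is a knight, so "at least one of the following is true: Soren is a knave; Hollis is a knight" must be true — and it is.
Zane is a knight, and the claim "Tavi is a knight" is indeed true.

Jorah is a knight, Orin is a knave, Soren is a knave, Hollis is a knight, Kira is a knave, Tavi is a knight, and Zane is a knight.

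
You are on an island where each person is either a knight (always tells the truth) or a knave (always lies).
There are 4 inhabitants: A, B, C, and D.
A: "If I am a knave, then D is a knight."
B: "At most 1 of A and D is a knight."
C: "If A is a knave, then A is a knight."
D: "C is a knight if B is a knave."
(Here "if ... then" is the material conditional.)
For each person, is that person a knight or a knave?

Suppose A is a knave. Then A's statement "if I am a knave, then D is a knight" would have to be false. Checking the 8 ways to assign the others, none is consistent with every speaker.
(For instance, with B=knave, C=knight, D=knight, A's claim "if I am a knave, then D is a knight" comes out true where it would need to be false.)
So A must be a knight, making "if I am a knave, then D is a knight" true. Taking A=knight, B=knave, C=knight, D=knight, each remaining statement checks out:
  B (knave): "at most 1 of A and D is a knight" — false. ✓
  C (knight): "if A is a knave, then A is a knight" — true. ✓
  D (knight): "C is a knight if B is a knave" — true. ✓
This is the unique consistent assignment.

A is a knight, B is a knave, C is a knight, and D is a knight.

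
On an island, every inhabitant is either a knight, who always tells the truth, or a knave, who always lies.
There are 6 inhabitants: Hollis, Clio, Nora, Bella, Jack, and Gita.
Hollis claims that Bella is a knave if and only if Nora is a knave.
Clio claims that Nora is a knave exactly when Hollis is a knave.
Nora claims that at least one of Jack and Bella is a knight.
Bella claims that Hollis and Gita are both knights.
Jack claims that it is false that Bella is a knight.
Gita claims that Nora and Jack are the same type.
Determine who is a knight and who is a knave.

Hollis is a knave, Clio is a knave, Nora is a knight, Bella is a knave, Jack is a knight, and Gita is a knight.

As a knave, Hollis's statement "Bella is a knave if and only if Nora is a knave" should be false; it is.
Clio is a knave, and the claim "Nora is a knave exactly when Hollis is a knave" is indeed false.
Nora (knight): "at least one of Jack and Bella is a knight" — true. ✓
Bella (knave): "Hollis and Gita are both knights" — false. ✓
Jack is a knight; "it is false that Bella is a knight" is true, as required.
Gita is a knight, and the claim "Nora and Jack are the same type" is indeed true.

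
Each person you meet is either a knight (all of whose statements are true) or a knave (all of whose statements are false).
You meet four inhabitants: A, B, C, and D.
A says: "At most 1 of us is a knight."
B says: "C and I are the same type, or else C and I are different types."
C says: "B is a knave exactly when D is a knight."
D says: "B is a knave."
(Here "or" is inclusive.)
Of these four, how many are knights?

2

The unique consistent assignment is A=knave, B=knight, C=knight, D=knave.
That has 2 knights.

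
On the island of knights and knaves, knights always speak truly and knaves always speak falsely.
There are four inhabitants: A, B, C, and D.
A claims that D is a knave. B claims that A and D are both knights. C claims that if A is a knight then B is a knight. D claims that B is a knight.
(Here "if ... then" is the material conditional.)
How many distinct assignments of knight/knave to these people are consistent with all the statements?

1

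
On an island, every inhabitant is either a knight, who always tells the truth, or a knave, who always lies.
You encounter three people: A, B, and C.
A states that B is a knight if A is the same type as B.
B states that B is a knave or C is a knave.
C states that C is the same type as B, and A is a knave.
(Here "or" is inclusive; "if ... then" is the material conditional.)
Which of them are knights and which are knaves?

A is a knight; "B is a knight if A is the same type as B" is True, as required.
B (knight): "B is a knave or C is a knave" — True. ✓
As a knave, C's statement "C is the same type as B, and A is a knave" should be false; it is.

A is a knight, B is a knight, and C is a knave.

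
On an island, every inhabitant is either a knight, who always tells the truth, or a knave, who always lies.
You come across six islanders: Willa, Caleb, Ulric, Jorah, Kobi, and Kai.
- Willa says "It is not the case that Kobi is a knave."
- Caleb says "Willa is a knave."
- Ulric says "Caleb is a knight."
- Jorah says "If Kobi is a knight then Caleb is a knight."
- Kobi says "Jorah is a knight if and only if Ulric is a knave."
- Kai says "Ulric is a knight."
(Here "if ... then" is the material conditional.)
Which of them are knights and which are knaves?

Willa is a knave, Caleb is a knight, Ulric is a knight, Jorah is a knight, Kobi is a knave, and Kai is a knight.

As a knave, Willa's statement "it is not the case that Kobi is a knave" should be False; it is.
Caleb is a knight, so "Willa is a knave" must be True — and it is.
Ulric is a knight; "Caleb is a knight" is True, as required.
As a knight, Jorah's statement "if Kobi is a knight then Caleb is a knight" should be True; it is.
Kobi (knave): "Jorah is a knight if and only if Ulric is a knave" — False. ✓
Kai (knight): "Ulric is a knight" — True. ✓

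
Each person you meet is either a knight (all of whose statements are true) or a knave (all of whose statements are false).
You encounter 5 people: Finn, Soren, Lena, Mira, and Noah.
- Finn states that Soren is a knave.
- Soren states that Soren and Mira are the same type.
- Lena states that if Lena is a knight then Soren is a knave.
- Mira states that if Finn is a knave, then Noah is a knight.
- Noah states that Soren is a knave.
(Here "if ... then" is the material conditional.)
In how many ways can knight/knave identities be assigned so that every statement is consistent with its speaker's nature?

Consistent assignments:
  Finn=knight, Soren=knave, Lena=knight, Mira=knight, Noah=knight

1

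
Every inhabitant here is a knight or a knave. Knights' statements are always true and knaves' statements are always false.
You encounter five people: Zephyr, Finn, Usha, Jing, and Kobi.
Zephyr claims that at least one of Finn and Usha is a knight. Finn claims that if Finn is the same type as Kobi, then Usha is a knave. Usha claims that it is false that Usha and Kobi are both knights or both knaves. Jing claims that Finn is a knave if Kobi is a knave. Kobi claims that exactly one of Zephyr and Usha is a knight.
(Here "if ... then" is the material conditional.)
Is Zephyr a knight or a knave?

Zephyr is a knight.

Consistent assignments: {Zephyr=knight, Finn=knight, Usha=knight, Jing=knave, Kobi=knave}; {Zephyr=knight, Finn=knave, Usha=knight, Jing=knight, Kobi=knave}
In every consistent assignment, Zephyr is a knight.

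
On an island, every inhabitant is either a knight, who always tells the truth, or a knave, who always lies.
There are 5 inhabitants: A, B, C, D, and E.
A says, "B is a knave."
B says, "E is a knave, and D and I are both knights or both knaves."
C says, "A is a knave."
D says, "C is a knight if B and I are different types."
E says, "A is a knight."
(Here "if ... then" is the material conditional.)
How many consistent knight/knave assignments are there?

1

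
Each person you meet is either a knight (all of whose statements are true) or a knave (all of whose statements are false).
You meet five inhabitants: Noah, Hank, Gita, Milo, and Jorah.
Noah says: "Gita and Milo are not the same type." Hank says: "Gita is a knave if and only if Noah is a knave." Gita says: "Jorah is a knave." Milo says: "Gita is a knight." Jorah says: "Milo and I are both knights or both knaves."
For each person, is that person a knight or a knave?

Noah is a knave, Hank is a knave, Gita is a knight, Milo is a knight, and Jorah is a knave.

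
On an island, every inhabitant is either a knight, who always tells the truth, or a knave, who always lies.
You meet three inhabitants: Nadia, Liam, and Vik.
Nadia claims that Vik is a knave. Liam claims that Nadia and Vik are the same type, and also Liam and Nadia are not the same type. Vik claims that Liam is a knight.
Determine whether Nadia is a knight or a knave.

Nadia is a knight.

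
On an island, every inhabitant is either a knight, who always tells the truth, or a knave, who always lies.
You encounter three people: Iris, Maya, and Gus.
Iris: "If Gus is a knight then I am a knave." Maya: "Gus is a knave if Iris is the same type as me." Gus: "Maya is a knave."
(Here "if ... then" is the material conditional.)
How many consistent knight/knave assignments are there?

1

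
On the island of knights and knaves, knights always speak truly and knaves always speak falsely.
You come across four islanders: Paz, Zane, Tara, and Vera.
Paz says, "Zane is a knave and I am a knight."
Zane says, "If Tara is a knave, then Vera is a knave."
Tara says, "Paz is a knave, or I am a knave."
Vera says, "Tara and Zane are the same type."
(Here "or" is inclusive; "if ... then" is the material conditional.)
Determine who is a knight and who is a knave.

Knights: Zane, Tara, and Vera. Knaves: Paz.

Suppose Paz is a knight. Then Paz's statement "Zane is a knave and I am a knight" would have to be true. Checking the 8 ways to assign the others, none is consistent with every speaker.
(For instance, with Zane=knight, Tara=knight, Vera=knight, Paz's claim "Zane is a knave and I am a knight" comes out false where it would need to be true.)
So Paz must be a knave, making "Zane is a knave and I am a knight" false. Taking Paz=knave, Zane=knight, Tara=knight, Vera=knight, each remaining statement checks out:
  Zane (knight): "if Tara is a knave, then Vera is a knave" — true. ✓
  Tara (knight): "Paz is a knave, or I am a knave" — true. ✓
  Vera (knight): "Tara and Zane are the same type" — true. ✓
This is the unique consistent assignment.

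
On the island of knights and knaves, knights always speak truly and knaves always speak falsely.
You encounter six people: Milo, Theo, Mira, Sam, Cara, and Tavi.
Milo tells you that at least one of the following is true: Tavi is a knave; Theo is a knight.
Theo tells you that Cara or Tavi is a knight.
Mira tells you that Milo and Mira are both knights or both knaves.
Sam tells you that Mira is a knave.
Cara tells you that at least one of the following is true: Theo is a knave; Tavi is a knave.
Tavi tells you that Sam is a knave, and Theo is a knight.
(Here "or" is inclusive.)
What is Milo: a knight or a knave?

Consistent assignments: {Milo=knight, Theo=knight, Mira=knight, Sam=knave, Cara=knave, Tavi=knight}; {Milo=knight, Theo=knight, Mira=knave, Sam=knight, Cara=knight, Tavi=knave}
In every consistent assignment, Milo is a knight.

Milo is a knight.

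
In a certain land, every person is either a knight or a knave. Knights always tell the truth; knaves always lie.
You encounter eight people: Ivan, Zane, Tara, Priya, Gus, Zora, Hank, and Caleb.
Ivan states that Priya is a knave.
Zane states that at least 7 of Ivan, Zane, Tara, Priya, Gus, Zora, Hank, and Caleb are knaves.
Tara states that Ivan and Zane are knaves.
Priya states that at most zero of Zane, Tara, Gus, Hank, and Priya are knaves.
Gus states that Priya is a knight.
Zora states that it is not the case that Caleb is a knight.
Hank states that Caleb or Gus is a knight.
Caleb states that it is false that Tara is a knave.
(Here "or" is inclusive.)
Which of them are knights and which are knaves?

Ivan is a knight, Zane is a knave, Tara is a knave, Priya is a knave, Gus is a knave, Zora is a knight, Hank is a knave, and Caleb is a knave.

As a knight, Ivan's statement "Priya is a knave" should be true; it is.
Zane is a knave, and the claim "at least 7 of Ivan, Zane, Tara, Priya, Gus, Zora, Hank, and Caleb are knaves" is indeed False.
Tara is a knave; "Ivan and Zane are knaves" is False, as required.
As a knave, Priya's statement "at most zero of Zane, Tara, Gus, Hank, and Priya are knaves" should be False; it is.
Gus is a knave, so "Priya is a knight" must be False — and it is.
Zora is a knight, so "it is not the case that Caleb is a knight" must be true — and it is.
As a knave, Hank's statement "Caleb or Gus is a knight" should be False; it is.
Caleb is a knave, so "it is false that Tara is a knave" must be False — and it is.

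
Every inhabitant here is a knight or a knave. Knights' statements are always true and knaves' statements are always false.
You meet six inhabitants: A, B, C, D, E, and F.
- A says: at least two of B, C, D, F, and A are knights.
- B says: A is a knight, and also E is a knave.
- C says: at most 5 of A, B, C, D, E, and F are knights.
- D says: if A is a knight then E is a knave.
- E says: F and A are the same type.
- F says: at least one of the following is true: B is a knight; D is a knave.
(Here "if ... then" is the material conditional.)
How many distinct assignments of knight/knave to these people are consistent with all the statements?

1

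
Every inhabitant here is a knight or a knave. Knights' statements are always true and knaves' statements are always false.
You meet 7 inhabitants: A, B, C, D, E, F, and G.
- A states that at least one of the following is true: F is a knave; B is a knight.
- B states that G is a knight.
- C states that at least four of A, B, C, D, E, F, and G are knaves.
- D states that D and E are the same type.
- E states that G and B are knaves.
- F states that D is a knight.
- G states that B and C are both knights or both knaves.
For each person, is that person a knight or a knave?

A is a knight; "at least one of the following is true: F is a knave; B is a knight" is true, as required.
Since B is a knave, "G is a knight" needs to be false, which holds.
C is a knight, and the claim "at least four of A, B, C, D, E, F, and G are knaves" is indeed true.
D is a knave, and the claim "D and E are the same type" is indeed false.
As a knight, E's statement "G and B are knaves" should be true; it is.
Since F is a knave, "D is a knight" needs to be false, which holds.
G is a knave, and the claim "B and C are both knights or both knaves" is indeed false.

A is a knight, B is a knave, C is a knight, D is a knave, E is a knight, F is a knave, and G is a knave.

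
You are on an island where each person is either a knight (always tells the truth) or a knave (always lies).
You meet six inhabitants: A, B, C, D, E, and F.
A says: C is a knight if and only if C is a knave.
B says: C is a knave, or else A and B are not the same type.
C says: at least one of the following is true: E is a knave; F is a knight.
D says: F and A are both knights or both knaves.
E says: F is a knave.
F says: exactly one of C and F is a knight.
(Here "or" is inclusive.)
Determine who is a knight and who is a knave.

Since A is a knave, "C is a knight if and only if C is a knave" needs to be False, which holds.
As a knight, B's statement "C is a knave, or else A and B are not the same type" should be True; it is.
As a knave, C's statement "at least one of the following is true: E is a knave; F is a knight" should be False; it is.
D is a knight, so "F and A are both knights or both knaves" must be True — and it is.
E is a knight, so "F is a knave" must be True — and it is.
Since F is a knave, "exactly one of C and F is a knight" needs to be False, which holds.

A is a knave, B is a knight, C is a knave, D is a knight, E is a knight, and F is a knave.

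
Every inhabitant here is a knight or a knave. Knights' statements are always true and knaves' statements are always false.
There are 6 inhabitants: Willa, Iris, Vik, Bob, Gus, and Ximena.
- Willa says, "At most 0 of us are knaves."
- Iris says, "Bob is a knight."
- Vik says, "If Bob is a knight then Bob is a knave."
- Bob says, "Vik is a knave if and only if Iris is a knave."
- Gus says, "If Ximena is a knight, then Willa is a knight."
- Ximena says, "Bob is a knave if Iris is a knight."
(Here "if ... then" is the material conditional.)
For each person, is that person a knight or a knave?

Willa is a knave, Iris is a knave, Vik is a knight, Bob is a knave, Gus is a knave, and Ximena is a knight.

Willa is a knave, so "at most 0 of us are knaves" must be false — and it is.
Iris (knave): "Bob is a knight" — false. ✓
Vik is a knight, so "if Bob is a knight then Bob is a knave" must be true — and it is.
As a knave, Bob's statement "Vik is a knave if and only if Iris is a knave" should be false; it is.
Gus is a knave; "if Ximena is a knight, then Willa is a knight" is false, as required.
Ximena is a knight, so "Bob is a knave if Iris is a knight" must be true — and it is.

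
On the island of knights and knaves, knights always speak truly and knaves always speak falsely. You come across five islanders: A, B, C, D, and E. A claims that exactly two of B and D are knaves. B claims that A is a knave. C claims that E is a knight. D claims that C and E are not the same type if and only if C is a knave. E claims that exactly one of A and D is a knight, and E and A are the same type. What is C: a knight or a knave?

C is a knave.

Consistent assignments: {A=knight, B=knave, C=knave, D=knave, E=knave}; {A=knave, B=knight, C=knave, D=knave, E=knave}
In every consistent assignment, C is a knave.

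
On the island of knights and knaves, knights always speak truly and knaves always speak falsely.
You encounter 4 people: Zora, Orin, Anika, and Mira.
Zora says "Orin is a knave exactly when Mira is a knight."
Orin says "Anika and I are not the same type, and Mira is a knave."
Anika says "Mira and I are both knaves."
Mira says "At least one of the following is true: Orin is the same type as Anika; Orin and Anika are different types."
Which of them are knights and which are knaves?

Knights: Zora and Mira. Knaves: Orin and Anika.

Suppose Zora is a knave. Then Zora's statement "Orin is a knave exactly when Mira is a knight" would have to be false. Checking the 8 ways to assign the others, none is consistent with every speaker.
(For instance, with Orin=knave, Anika=knave, Mira=knight, Zora's claim "Orin is a knave exactly when Mira is a knight" comes out true where it would need to be false.)
So Zora must be a knight, making "Orin is a knave exactly when Mira is a knight" true. Taking Zora=knight, Orin=knave, Anika=knave, Mira=knight, each remaining statement checks out:
  Orin (knave): "Anika and I are not the same type, and Mira is a knave" — false. ✓
  Anika (knave): "Mira and I are both knaves" — false. ✓
  Mira (knight): "at least one of the following is true: Orin is the same type as Anika; Orin and Anika are different types" — true. ✓
This is the unique consistent assignment.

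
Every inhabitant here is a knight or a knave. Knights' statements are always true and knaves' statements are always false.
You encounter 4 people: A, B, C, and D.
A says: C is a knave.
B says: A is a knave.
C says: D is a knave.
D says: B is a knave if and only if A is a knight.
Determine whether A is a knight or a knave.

A is a knight.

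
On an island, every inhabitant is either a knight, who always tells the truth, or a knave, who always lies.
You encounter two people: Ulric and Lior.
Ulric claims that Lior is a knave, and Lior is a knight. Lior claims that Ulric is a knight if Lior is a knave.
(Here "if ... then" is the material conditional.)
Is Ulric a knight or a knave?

Consistent assignments: {Ulric=knave, Lior=knight}; {Ulric=knave, Lior=knave}
In every consistent assignment, Ulric is a knave.

Ulric is a knave.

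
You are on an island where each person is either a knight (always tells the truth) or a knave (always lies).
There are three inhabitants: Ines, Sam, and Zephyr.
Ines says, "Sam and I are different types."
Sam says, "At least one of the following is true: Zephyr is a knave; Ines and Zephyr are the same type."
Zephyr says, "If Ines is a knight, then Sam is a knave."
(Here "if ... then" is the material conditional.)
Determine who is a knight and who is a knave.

Ines is a knave, Sam is a knave, and Zephyr is a knight.

Ines is a knave, so "Sam and I are different types" must be False — and it is.
Sam is a knave, and the claim "at least one of the following is true: Zephyr is a knave; Ines and Zephyr are the same type" is indeed False.
Zephyr is a knight, and the claim "if Ines is a knight, then Sam is a knave" is indeed True.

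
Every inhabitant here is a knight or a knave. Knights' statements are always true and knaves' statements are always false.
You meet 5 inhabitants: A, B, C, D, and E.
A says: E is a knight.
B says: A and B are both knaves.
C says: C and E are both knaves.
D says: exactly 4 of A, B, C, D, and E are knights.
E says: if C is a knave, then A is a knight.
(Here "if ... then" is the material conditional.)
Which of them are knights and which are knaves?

Since A is a knight, "E is a knight" needs to be True, which holds.
B is a knave, and the claim "A and B are both knaves" is indeed False.
Since C is a knave, "C and E are both knaves" needs to be False, which holds.
Since D is a knave, "exactly 4 of A, B, C, D, and E are knights" needs to be False, which holds.
As a knight, E's statement "if C is a knave, then A is a knight" should be True; it is.

A is a knight, B is a knave, C is a knave, D is a knave, and E is a knight.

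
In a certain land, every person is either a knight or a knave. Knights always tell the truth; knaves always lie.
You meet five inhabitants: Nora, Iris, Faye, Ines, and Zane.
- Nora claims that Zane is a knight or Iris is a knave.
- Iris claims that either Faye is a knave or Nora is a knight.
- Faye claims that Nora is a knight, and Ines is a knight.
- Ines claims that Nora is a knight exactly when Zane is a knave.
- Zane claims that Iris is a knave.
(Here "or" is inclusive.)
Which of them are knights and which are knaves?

Nora is a knave, Iris is a knight, Faye is a knave, Ines is a knave, and Zane is a knave.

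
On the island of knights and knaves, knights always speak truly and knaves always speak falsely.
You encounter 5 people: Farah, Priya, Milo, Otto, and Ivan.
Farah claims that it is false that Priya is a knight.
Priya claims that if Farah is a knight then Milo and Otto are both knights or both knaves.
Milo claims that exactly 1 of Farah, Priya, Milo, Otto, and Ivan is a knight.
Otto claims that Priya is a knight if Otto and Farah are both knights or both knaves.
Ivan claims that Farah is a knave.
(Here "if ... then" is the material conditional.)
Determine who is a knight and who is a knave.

Farah is a knave, Priya is a knight, Milo is a knave, Otto is a knight, and Ivan is a knight.

Since Farah is a knave, "it is false that Priya is a knight" needs to be false, which holds.
Since Priya is a knight, "if Farah is a knight then Milo and Otto are both knights or both knaves" needs to be true, which holds.
Milo is a knave, so "exactly 1 of Farah, Priya, Milo, Otto, and Ivan is a knight" must be false — and it is.
Otto is a knight, so "Priya is a knight if Otto and Farah are both knights or both knaves" must be true — and it is.
Ivan is a knight; "Farah is a knave" is true, as required.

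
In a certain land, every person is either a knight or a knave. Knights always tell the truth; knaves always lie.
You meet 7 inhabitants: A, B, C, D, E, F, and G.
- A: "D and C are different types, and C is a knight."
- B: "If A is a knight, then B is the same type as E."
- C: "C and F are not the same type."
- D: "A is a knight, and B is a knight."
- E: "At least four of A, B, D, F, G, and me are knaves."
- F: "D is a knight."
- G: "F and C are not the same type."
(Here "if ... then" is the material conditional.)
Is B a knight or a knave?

B is a knight.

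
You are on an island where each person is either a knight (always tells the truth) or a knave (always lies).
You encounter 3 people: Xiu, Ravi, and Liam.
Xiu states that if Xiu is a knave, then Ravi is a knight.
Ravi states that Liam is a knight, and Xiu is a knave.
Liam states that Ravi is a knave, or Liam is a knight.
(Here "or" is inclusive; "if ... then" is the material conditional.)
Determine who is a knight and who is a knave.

Xiu is a knight, Ravi is a knave, and Liam is a knight.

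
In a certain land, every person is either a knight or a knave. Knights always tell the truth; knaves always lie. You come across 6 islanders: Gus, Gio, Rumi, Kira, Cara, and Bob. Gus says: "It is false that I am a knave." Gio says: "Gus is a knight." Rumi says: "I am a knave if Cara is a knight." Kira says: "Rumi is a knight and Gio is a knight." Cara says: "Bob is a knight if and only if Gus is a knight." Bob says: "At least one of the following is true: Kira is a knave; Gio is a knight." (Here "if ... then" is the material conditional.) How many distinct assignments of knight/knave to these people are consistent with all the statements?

1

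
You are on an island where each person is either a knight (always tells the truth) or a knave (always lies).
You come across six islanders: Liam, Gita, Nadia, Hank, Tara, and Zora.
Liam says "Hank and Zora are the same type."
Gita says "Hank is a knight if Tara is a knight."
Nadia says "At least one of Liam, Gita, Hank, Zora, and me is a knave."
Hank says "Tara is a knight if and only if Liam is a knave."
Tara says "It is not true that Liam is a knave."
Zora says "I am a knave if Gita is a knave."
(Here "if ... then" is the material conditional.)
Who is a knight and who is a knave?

Liam is a knave, Gita is a knight, Nadia is a knight, Hank is a knave, Tara is a knave, and Zora is a knight.

Liam is a knave, and the claim "Hank and Zora are the same type" is indeed False.
Gita is a knight, so "Hank is a knight if Tara is a knight" must be true — and it is.
Nadia is a knight, and the claim "at least one of Liam, Gita, Hank, Zora, and me is a knave" is indeed true.
Hank is a knave, and the claim "Tara is a knight if and only if Liam is a knave" is indeed False.
Tara is a knave, and the claim "it is not true that Liam is a knave" is indeed False.
Zora is a knight; "I am a knave if Gita is a knave" is true, as required.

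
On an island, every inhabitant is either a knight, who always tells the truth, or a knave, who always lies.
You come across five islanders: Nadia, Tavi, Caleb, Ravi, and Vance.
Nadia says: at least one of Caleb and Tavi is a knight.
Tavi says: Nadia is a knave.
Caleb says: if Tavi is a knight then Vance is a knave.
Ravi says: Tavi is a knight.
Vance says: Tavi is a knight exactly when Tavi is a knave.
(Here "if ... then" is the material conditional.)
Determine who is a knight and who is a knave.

Nadia is a knight, Tavi is a knave, Caleb is a knight, Ravi is a knave, and Vance is a knave.

Nadia is a knight, and the claim "at least one of Caleb and Tavi is a knight" is indeed true.
Since Tavi is a knave, "Nadia is a knave" needs to be false, which holds.
Since Caleb is a knight, "if Tavi is a knight then Vance is a knave" needs to be true, which holds.
Ravi is a knave, and the claim "Tavi is a knight" is indeed false.
As a knave, Vance's statement "Tavi is a knight exactly when Tavi is a knave" should be false; it is.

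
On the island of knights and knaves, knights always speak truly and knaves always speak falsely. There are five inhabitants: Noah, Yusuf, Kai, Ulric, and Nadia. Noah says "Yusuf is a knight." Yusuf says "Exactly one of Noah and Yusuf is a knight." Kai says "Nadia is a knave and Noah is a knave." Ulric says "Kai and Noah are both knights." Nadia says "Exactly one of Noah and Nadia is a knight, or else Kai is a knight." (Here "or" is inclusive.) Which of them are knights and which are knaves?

Noah is a knave, Yusuf is a knave, Kai is a knave, Ulric is a knave, and Nadia is a knight.

Noah (knave): "Yusuf is a knight" — false. ✓
Yusuf (knave): "exactly one of Noah and Yusuf is a knight" — false. ✓
Kai is a knave; "Nadia is a knave and Noah is a knave" is false, as required.
Ulric is a knave, so "Kai and Noah are both knights" must be false — and it is.
Nadia is a knight; "exactly one of Noah and Nadia is a knight, or else Kai is a knight" is True, as required.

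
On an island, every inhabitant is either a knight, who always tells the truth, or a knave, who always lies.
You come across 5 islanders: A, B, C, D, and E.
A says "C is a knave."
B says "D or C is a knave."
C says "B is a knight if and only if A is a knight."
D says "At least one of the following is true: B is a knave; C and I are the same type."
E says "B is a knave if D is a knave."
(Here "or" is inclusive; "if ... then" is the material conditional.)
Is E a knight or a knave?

E is a knight.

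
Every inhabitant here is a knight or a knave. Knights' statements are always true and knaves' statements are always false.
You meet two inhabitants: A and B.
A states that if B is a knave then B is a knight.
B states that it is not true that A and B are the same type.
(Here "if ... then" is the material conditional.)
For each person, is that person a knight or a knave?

A is a knave and B is a knave.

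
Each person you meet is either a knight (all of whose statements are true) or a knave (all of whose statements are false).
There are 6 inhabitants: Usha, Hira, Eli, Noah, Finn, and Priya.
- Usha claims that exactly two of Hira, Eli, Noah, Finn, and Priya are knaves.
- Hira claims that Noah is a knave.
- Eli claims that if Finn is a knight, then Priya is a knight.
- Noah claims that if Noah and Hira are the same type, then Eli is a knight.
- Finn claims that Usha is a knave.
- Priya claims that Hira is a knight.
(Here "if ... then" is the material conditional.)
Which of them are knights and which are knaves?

Knights: Noah and Finn. Knaves: Usha, Hira, Eli, and Priya.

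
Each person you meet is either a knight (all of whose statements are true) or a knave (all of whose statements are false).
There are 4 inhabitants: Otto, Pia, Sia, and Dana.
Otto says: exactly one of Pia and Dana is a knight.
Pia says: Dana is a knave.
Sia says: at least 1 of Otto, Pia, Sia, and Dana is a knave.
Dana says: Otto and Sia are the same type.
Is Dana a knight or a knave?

Consistent assignments: {Otto=knight, Pia=knave, Sia=knight, Dana=knight}
In every consistent assignment, Dana is a knight.

Dana is a knight.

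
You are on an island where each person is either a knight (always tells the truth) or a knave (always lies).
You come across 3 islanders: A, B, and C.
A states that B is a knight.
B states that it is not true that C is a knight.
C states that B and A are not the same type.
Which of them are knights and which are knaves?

A is a knight, B is a knight, and C is a knave.

Suppose A is a knave. Then A's statement "B is a knight" would have to be false. Checking the 4 ways to assign the others, none is consistent with every speaker.
(For instance, with B=knight, C=knave, A's claim "B is a knight" comes out true where it would need to be false.)
So A must be a knight, making "B is a knight" true. Taking A=knight, B=knight, C=knave, each remaining statement checks out:
  B (knight): "it is not true that C is a knight" — true. ✓
  C (knave): "B and A are not the same type" — false. ✓
This is the unique consistent assignment.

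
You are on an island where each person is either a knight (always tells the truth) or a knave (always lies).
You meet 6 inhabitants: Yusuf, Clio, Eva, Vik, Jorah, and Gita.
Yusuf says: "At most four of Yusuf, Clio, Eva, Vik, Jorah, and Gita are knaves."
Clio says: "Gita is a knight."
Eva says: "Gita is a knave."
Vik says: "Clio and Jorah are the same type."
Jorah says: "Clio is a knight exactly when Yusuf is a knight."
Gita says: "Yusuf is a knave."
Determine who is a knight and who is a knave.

Yusuf is a knight, Clio is a knave, Eva is a knight, Vik is a knight, Jorah is a knave, and Gita is a knave.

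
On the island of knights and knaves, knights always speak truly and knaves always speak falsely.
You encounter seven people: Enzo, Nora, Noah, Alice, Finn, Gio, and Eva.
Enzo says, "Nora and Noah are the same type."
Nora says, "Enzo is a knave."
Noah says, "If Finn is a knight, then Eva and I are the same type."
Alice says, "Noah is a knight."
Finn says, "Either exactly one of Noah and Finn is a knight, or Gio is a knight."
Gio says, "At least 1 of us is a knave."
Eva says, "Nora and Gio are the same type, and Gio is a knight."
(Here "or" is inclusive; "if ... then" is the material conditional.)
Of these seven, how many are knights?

4

The unique consistent assignment is Enzo=knave, Nora=knight, Noah=knave, Alice=knave, Finn=knight, Gio=knight, Eva=knight.
That has 4 knights.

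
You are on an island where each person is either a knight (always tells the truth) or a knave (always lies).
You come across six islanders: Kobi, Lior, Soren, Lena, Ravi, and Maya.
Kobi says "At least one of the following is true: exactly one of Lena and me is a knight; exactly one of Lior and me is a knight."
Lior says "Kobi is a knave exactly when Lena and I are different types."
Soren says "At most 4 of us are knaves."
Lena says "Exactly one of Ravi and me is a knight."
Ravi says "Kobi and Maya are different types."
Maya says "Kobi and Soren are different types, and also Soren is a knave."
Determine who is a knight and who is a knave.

Kobi is a knave, Lior is a knave, Soren is a knave, Lena is a knave, Ravi is a knave, and Maya is a knave.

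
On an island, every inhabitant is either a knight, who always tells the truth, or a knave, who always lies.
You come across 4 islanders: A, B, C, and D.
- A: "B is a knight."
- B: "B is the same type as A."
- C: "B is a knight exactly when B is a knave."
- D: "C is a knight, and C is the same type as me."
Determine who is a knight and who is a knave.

A is a knight, and the claim "B is a knight" is indeed True.
B (knight): "B is the same type as A" — True. ✓
As a knave, C's statement "B is a knight exactly when B is a knave" should be false; it is.
Since D is a knave, "C is a knight, and C is the same type as me" needs to be false, which holds.

A is a knight, B is a knight, C is a knave, and D is a knave.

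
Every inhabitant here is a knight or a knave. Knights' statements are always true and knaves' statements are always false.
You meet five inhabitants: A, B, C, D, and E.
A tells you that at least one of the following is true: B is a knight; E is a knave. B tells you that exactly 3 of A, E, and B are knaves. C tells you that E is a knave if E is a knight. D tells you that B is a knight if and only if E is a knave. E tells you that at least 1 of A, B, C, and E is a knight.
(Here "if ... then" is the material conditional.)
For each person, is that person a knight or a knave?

Knights: D and E. Knaves: A, B, and C.

Suppose A is a knight. Then A's statement "at least one of the following is true: B is a knight; E is a knave" would have to be true. Checking the 16 ways to assign the others, none is consistent with every speaker.
(For instance, with B=knave, C=knave, D=knight, E=knight, A's claim "at least one of the following is true: B is a knight; E is a knave" comes out false where it would need to be true.)
So A must be a knave, making "at least one of the following is true: B is a knight; E is a knave" false. Taking A=knave, B=knave, C=knave, D=knight, E=knight, each remaining statement checks out:
  B (knave): "exactly 3 of A, E, and B are knaves" — false. ✓
  C (knave): "E is a knave if E is a knight" — false. ✓
  D (knight): "B is a knight if and only if E is a knave" — true. ✓
  E (knight): "at least 1 of A, B, C, and E is a knight" — true. ✓
This is the unique consistent assignment.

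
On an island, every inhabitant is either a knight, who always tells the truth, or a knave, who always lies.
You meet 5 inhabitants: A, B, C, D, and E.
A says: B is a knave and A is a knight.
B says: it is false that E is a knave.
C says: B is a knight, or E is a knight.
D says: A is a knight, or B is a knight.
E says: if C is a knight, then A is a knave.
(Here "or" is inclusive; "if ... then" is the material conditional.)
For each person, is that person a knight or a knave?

Knights: B, C, D, and E. Knaves: A.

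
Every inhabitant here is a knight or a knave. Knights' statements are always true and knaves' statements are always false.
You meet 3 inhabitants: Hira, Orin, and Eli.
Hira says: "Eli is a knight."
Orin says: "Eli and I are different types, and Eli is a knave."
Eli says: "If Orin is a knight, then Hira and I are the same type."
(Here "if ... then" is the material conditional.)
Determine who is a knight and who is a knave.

Hira (knight): "Eli is a knight" — true. ✓
As a knave, Orin's statement "Eli and I are different types, and Eli is a knave" should be False; it is.
Eli is a knight; "if Orin is a knight, then Hira and I are the same type" is true, as required.

Hira is a knight, Orin is a knave, and Eli is a knight.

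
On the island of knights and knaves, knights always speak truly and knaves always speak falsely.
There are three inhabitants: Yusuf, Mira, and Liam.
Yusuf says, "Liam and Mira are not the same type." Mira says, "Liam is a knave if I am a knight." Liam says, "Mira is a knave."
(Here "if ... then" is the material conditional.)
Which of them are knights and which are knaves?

Yusuf is a knight, Mira is a knight, and Liam is a knave.

Yusuf (knight): "Liam and Mira are not the same type" — true. ✓
Mira is a knight, so "Liam is a knave if I am a knight" must be true — and it is.
Liam is a knave, so "Mira is a knave" must be False — and it is.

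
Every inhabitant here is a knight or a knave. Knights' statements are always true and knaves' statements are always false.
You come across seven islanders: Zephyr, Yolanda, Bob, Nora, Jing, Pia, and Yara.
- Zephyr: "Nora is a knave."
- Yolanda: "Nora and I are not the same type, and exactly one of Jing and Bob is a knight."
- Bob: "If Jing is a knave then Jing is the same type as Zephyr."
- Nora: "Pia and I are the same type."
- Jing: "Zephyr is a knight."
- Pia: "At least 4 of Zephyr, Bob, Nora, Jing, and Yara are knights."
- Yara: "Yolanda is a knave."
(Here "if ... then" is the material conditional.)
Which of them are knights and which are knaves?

Knights: Zephyr, Bob, Jing, Pia, and Yara. Knaves: Yolanda and Nora.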